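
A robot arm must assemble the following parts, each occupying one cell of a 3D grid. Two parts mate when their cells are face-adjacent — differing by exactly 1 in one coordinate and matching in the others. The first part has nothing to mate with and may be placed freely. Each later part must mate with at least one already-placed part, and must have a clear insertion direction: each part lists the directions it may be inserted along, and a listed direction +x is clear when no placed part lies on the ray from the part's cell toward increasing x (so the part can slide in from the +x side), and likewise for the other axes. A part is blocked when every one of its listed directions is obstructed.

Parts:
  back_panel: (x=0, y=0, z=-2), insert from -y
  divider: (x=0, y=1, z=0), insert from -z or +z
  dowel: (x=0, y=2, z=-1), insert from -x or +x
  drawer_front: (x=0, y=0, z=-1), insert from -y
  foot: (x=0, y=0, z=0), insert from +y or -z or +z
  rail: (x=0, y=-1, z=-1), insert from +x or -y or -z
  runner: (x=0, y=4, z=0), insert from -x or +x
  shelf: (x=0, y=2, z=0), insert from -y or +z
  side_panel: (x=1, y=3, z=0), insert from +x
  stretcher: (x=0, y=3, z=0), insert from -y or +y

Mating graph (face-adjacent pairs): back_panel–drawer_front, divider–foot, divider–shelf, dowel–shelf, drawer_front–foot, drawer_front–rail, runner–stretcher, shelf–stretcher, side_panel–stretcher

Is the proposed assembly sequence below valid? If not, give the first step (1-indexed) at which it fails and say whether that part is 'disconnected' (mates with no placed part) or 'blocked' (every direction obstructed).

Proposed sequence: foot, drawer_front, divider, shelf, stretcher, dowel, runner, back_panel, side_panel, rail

1. foot@(0, 0, 0) [+y clear] — {foot}
2. drawer_front@(0, 0, -1) [-y clear] — {drawer_front, foot}
3. divider@(0, 1, 0) [-z clear] — {divider, drawer_front, foot}
4. shelf@(0, 2, 0) [+z clear] — {divider, drawer_front, foot, shelf}
5. stretcher@(0, 3, 0) [+y clear] — {divider, drawer_front, foot, shelf, stretcher}
6. dowel@(0, 2, -1) [-x clear] — {divider, dowel, drawer_front, foot, shelf, stretcher}
7. runner@(0, 4, 0) [-x clear] — {divider, dowel, drawer_front, foot, runner, shelf, stretcher}
8. back_panel@(0, 0, -2) [-y clear] — {back_panel, divider, dowel, drawer_front, foot, runner, shelf, stretcher}
9. side_panel@(1, 3, 0) [+x clear] — {back_panel, divider, dowel, drawer_front, foot, runner, shelf, side_panel, stretcher}
10. rail@(0, -1, -1) [+x clear] — {back_panel, divider, dowel, drawer_front, foot, rail, runner, shelf, side_panel, stretcher}

Valid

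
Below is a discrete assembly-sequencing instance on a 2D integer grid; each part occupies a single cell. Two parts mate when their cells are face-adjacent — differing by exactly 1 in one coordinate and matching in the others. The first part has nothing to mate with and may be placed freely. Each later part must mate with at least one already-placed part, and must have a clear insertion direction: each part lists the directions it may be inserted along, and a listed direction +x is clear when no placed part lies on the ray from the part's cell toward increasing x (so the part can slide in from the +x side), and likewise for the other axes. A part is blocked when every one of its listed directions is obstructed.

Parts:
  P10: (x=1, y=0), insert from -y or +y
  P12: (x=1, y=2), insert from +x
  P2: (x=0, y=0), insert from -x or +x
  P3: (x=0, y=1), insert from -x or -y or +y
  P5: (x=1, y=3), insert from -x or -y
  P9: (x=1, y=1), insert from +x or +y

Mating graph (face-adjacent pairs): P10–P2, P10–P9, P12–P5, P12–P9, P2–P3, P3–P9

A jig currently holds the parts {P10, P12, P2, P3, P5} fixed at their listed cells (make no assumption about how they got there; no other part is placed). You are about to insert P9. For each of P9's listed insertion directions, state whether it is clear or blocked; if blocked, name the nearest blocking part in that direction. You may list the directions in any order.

+x: ray from P9(1, 1) has no placed part ⇒ clear
+y: nearest on ray is P12@(1, 2) ⇒ blocked

+x: clear; +y: blocked by P12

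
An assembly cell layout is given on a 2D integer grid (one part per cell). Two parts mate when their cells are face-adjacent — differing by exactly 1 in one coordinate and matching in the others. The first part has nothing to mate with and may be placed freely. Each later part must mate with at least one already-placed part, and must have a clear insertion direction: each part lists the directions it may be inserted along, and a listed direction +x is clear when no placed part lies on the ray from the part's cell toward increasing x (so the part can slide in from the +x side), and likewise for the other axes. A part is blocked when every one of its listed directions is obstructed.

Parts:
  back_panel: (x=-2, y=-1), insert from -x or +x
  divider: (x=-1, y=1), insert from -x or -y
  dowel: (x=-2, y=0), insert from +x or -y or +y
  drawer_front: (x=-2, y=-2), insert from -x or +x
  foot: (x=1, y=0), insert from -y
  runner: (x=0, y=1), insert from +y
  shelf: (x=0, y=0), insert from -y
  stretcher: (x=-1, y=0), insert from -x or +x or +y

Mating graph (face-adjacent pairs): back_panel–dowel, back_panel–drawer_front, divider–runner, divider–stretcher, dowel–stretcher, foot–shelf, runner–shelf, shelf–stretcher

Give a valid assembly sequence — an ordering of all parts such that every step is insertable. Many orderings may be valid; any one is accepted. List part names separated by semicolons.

runner; shelf; foot; divider; stretcher; dowel; back_panel; drawer_front

1. runner@(0, 1) [+y clear] — {runner}
2. shelf@(0, 0) [-y clear] — {runner, shelf}
3. foot@(1, 0) [-y clear] — {foot, runner, shelf}
4. divider@(-1, 1) [-x clear] — {divider, foot, runner, shelf}
5. stretcher@(-1, 0) [-x clear] — {divider, foot, runner, shelf, stretcher}
6. dowel@(-2, 0) [-y clear] — {divider, dowel, foot, runner, shelf, stretcher}
7. back_panel@(-2, -1) [-x clear] — {back_panel, divider, dowel, foot, runner, shelf, stretcher}
8. drawer_front@(-2, -2) [-x clear] — {back_panel, divider, dowel, drawer_front, foot, runner, shelf, stretcher}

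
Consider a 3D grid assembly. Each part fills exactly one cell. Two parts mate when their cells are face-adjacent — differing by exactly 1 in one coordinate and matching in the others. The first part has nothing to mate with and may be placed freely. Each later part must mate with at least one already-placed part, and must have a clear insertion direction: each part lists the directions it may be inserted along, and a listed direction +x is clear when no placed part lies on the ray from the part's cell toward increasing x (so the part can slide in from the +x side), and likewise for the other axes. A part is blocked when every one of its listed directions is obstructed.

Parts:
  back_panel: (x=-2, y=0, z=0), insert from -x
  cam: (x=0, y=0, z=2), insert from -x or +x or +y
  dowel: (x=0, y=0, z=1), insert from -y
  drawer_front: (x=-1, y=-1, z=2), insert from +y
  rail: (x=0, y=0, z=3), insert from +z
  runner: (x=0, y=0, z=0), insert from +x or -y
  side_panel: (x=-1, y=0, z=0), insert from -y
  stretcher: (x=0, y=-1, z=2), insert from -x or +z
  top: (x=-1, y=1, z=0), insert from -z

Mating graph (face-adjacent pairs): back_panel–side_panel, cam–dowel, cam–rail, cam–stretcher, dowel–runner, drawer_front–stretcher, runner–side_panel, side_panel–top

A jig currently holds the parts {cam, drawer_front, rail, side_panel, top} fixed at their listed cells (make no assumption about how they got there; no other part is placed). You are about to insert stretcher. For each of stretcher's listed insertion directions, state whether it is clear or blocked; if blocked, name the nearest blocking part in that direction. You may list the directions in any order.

+z: clear; -x: blocked by drawer_front

-x: nearest on ray is drawer_front@(-1, -1, 2) ⇒ blocked
+z: ray from stretcher(0, -1, 2) has no placed part ⇒ clear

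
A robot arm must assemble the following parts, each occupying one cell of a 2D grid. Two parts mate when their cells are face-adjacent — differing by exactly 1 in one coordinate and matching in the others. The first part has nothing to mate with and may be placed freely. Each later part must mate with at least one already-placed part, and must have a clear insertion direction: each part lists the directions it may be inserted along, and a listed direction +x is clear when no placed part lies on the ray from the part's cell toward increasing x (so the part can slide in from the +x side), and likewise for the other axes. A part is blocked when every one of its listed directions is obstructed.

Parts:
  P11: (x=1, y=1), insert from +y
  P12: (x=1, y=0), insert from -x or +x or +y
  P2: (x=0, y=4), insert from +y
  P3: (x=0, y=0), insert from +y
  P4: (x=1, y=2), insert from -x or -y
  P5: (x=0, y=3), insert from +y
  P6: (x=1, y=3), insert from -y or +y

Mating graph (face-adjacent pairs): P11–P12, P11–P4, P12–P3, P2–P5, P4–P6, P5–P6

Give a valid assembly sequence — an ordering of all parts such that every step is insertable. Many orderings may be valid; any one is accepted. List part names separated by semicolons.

P3; P12; P11; P4; P6; P5; P2

1. P3@(0, 0) [+y clear] — {P3}
2. P12@(1, 0) [+x clear] — {P12, P3}
3. P11@(1, 1) [+y clear] — {P11, P12, P3}
4. P4@(1, 2) [-x clear] — {P11, P12, P3, P4}
5. P6@(1, 3) [+y clear] — {P11, P12, P3, P4, P6}
6. P5@(0, 3) [+y clear] — {P11, P12, P3, P4, P5, P6}
7. P2@(0, 4) [+y clear] — {P11, P12, P2, P3, P4, P5, P6}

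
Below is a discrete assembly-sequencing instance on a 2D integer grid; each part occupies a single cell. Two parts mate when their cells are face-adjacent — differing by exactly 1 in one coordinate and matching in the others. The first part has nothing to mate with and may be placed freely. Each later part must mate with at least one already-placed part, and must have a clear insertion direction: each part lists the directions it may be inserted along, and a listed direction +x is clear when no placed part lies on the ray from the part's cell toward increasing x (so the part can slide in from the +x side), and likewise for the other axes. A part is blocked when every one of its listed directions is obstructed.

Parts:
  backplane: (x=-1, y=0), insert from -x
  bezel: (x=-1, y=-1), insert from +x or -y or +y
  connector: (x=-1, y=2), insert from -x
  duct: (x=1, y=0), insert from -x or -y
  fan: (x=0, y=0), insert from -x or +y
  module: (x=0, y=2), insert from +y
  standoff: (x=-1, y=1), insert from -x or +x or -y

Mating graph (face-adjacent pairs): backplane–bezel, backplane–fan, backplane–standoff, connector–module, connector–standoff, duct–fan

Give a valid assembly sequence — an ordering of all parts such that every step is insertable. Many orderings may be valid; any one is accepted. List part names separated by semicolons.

fan; duct; backplane; standoff; connector; module; bezel

1. fan@(0, 0) [-x clear] — {fan}
2. duct@(1, 0) [-y clear] — {duct, fan}
3. backplane@(-1, 0) [-x clear] — {backplane, duct, fan}
4. standoff@(-1, 1) [-x clear] — {backplane, duct, fan, standoff}
5. connector@(-1, 2) [-x clear] — {backplane, connector, duct, fan, standoff}
6. module@(0, 2) [+y clear] — {backplane, connector, duct, fan, module, standoff}
7. bezel@(-1, -1) [+x clear] — {backplane, bezel, connector, duct, fan, module, standoff}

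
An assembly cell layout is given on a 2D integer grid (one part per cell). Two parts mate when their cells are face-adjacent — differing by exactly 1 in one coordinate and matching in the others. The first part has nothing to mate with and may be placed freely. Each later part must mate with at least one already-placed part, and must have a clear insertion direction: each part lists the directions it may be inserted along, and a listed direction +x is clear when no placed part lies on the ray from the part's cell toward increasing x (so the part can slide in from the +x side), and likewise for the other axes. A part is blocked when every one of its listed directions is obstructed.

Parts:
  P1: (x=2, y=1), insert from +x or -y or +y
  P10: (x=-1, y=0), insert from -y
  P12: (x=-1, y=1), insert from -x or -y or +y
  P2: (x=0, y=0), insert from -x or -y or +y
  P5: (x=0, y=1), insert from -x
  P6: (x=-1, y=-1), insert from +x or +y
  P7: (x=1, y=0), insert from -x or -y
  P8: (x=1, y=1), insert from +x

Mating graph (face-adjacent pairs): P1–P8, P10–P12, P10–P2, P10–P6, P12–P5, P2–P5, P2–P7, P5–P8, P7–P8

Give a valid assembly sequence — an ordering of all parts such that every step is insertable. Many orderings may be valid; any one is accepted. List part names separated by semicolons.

1. P2@(0, 0) [-x clear] — {P2}
2. P10@(-1, 0) [-y clear] — {P10, P2}
3. P7@(1, 0) [-y clear] — {P10, P2, P7}
4. P5@(0, 1) [-x clear] — {P10, P2, P5, P7}
5. P12@(-1, 1) [-x clear] — {P10, P12, P2, P5, P7}
6. P6@(-1, -1) [+x clear] — {P10, P12, P2, P5, P6, P7}
7. P8@(1, 1) [+x clear] — {P10, P12, P2, P5, P6, P7, P8}
8. P1@(2, 1) [+x clear] — {P1, P10, P12, P2, P5, P6, P7, P8}

P2; P10; P7; P5; P12; P6; P8; P1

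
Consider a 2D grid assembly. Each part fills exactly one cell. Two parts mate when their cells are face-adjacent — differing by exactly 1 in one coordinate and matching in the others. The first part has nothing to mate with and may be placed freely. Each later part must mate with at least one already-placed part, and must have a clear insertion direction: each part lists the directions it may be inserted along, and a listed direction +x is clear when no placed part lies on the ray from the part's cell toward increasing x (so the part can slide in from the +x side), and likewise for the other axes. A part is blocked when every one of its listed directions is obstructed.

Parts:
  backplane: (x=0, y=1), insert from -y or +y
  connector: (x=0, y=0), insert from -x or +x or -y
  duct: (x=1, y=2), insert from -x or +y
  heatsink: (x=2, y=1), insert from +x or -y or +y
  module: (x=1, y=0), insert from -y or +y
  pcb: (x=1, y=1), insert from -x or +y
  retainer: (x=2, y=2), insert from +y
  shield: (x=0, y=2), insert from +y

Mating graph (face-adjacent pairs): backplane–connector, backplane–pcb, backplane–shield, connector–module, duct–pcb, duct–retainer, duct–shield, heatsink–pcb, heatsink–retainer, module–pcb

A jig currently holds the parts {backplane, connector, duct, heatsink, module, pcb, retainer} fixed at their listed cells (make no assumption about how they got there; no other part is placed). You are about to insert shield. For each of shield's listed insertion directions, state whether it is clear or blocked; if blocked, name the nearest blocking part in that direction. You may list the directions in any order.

+y: ray from shield(0, 2) has no placed part ⇒ clear

+y: clear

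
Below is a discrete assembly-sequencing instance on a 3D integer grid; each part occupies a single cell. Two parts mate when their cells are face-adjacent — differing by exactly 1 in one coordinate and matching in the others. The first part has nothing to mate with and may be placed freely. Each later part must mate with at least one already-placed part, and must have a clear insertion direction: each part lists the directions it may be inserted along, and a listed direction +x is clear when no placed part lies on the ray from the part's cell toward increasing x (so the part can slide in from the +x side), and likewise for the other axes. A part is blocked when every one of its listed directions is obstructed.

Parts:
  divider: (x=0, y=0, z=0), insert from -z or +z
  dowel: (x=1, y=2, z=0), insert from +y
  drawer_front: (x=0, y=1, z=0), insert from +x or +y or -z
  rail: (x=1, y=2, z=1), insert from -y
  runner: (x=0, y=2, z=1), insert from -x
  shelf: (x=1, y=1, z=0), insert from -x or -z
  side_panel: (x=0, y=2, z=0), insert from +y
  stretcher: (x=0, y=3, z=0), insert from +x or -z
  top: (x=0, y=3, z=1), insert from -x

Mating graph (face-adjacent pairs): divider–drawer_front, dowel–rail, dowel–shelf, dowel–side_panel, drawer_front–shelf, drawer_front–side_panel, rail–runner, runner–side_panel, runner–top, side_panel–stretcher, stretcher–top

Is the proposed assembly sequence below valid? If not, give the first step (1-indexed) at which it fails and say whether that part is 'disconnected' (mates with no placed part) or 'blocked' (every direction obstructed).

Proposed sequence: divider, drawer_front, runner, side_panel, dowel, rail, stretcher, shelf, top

Invalid at step 3 (disconnected)

1. divider@(0, 0, 0) [-z clear] — {divider}
2. drawer_front@(0, 1, 0) [+x clear] — {divider, drawer_front}
3. runner@(0, 2, 1) — no placed neighbour ⇒ disconnected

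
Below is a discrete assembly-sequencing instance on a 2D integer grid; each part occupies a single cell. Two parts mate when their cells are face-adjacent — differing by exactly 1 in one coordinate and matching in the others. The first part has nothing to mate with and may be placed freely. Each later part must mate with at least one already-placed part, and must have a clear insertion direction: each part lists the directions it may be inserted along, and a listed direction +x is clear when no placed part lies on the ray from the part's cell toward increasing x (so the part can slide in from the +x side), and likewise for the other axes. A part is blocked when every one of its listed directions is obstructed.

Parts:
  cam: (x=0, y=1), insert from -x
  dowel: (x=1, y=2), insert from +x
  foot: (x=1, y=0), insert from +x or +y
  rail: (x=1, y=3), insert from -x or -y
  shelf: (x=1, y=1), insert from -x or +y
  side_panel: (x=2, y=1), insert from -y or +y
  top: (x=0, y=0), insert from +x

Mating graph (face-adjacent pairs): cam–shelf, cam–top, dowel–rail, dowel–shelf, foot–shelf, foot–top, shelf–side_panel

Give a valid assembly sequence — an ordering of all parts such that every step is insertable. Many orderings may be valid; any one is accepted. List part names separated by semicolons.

1. top@(0, 0) [+x clear] — {top}
2. cam@(0, 1) [-x clear] — {cam, top}
3. shelf@(1, 1) [+y clear] — {cam, shelf, top}
4. side_panel@(2, 1) [-y clear] — {cam, shelf, side_panel, top}
5. dowel@(1, 2) [+x clear] — {cam, dowel, shelf, side_panel, top}
6. rail@(1, 3) [-x clear] — {cam, dowel, rail, shelf, side_panel, top}
7. foot@(1, 0) [+x clear] — {cam, dowel, foot, rail, shelf, side_panel, top}

top; cam; shelf; side_panel; dowel; rail; foot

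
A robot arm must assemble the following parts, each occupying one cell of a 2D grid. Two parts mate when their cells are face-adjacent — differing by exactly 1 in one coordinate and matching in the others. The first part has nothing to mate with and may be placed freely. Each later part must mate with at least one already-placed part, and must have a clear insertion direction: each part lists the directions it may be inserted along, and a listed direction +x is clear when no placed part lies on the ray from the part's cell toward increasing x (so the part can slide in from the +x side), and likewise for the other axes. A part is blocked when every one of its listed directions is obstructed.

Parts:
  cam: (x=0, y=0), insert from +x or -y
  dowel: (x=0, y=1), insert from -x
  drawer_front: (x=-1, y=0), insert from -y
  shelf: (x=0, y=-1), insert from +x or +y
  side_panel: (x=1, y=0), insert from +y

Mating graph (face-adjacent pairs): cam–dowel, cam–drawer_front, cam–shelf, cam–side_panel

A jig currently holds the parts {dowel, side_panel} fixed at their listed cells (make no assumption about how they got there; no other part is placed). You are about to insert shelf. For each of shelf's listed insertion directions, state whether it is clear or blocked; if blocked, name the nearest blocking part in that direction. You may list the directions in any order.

+x: clear; +y: blocked by dowel

+x: ray from shelf(0, -1) has no placed part ⇒ clear
+y: nearest on ray is dowel@(0, 1) ⇒ blocked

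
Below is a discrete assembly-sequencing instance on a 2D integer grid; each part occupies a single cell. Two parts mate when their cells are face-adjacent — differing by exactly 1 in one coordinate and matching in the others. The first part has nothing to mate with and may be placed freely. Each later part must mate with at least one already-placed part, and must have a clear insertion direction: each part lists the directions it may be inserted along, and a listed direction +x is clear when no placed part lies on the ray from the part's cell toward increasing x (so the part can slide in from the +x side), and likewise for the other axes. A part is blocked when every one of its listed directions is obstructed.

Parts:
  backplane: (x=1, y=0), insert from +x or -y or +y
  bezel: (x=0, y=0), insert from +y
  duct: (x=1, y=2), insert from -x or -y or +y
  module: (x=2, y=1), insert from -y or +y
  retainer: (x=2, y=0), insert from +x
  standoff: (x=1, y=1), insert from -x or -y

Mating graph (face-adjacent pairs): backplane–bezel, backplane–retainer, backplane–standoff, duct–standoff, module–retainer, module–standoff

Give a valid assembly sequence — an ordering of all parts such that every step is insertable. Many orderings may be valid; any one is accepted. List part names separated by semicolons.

1. bezel@(0, 0) [+y clear] — {bezel}
2. backplane@(1, 0) [+x clear] — {backplane, bezel}
3. standoff@(1, 1) [-x clear] — {backplane, bezel, standoff}
4. retainer@(2, 0) [+x clear] — {backplane, bezel, retainer, standoff}
5. duct@(1, 2) [-x clear] — {backplane, bezel, duct, retainer, standoff}
6. module@(2, 1) [+y clear] — {backplane, bezel, duct, module, retainer, standoff}

bezel; backplane; standoff; retainer; duct; module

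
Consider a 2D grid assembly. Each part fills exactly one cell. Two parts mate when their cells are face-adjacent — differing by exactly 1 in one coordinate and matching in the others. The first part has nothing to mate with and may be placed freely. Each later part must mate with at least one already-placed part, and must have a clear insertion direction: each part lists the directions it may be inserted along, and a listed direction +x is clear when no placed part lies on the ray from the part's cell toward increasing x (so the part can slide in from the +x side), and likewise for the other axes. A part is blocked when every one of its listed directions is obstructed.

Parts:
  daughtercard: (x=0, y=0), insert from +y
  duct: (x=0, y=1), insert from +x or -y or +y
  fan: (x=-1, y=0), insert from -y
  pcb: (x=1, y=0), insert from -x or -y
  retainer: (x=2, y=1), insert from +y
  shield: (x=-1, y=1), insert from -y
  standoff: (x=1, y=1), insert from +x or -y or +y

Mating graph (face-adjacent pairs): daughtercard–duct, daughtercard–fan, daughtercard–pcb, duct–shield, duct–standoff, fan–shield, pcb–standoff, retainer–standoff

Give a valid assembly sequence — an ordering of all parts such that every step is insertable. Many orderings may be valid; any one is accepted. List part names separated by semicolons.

retainer; standoff; pcb; daughtercard; duct; shield; fan

1. retainer@(2, 1) [+y clear] — {retainer}
2. standoff@(1, 1) [-y clear] — {retainer, standoff}
3. pcb@(1, 0) [-x clear] — {pcb, retainer, standoff}
4. daughtercard@(0, 0) [+y clear] — {daughtercard, pcb, retainer, standoff}
5. duct@(0, 1) [+y clear] — {daughtercard, duct, pcb, retainer, standoff}
6. shield@(-1, 1) [-y clear] — {daughtercard, duct, pcb, retainer, shield, standoff}
7. fan@(-1, 0) [-y clear] — {daughtercard, duct, fan, pcb, retainer, shield, standoff}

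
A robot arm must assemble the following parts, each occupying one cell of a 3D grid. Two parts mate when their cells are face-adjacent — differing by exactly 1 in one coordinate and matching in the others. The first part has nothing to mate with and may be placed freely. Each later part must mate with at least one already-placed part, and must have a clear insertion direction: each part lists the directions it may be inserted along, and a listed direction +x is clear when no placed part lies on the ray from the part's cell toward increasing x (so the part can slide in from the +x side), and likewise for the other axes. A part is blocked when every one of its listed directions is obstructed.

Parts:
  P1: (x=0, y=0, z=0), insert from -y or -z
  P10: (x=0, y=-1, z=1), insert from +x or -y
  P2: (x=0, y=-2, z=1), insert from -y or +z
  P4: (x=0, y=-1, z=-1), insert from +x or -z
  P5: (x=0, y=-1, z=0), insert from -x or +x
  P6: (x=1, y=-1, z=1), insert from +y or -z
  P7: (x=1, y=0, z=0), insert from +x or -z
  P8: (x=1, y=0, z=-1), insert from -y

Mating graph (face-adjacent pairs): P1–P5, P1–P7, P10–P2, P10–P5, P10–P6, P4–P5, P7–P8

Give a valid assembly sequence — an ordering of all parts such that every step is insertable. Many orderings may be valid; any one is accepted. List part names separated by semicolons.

1. P8@(1, 0, -1) [-y clear] — {P8}
2. P7@(1, 0, 0) [+x clear] — {P7, P8}
3. P1@(0, 0, 0) [-y clear] — {P1, P7, P8}
4. P5@(0, -1, 0) [-x clear] — {P1, P5, P7, P8}
5. P10@(0, -1, 1) [+x clear] — {P1, P10, P5, P7, P8}
6. P2@(0, -2, 1) [-y clear] — {P1, P10, P2, P5, P7, P8}
7. P4@(0, -1, -1) [+x clear] — {P1, P10, P2, P4, P5, P7, P8}
8. P6@(1, -1, 1) [+y clear] — {P1, P10, P2, P4, P5, P6, P7, P8}

P8; P7; P1; P5; P10; P2; P4; P6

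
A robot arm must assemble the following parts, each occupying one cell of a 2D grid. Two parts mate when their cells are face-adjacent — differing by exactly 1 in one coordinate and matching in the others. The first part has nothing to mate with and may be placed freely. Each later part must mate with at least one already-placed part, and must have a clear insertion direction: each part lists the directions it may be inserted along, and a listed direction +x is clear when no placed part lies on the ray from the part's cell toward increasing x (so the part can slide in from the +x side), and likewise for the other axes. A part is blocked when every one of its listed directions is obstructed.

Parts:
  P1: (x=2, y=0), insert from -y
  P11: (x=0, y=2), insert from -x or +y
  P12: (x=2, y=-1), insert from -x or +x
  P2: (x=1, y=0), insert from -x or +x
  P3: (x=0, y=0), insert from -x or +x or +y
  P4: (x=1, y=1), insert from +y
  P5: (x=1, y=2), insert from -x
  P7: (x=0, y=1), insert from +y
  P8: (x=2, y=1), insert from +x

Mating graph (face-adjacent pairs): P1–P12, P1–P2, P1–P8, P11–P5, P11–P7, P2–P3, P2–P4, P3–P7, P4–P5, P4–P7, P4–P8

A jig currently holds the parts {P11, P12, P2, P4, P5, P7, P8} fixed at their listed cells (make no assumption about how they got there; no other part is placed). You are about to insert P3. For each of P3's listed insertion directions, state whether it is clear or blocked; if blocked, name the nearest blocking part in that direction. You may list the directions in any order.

-x: ray from P3(0, 0) has no placed part ⇒ clear
+x: nearest on ray is P2@(1, 0) ⇒ blocked
+y: nearest on ray is P7@(0, 1) ⇒ blocked

+x: blocked by P2; +y: blocked by P7; -x: clear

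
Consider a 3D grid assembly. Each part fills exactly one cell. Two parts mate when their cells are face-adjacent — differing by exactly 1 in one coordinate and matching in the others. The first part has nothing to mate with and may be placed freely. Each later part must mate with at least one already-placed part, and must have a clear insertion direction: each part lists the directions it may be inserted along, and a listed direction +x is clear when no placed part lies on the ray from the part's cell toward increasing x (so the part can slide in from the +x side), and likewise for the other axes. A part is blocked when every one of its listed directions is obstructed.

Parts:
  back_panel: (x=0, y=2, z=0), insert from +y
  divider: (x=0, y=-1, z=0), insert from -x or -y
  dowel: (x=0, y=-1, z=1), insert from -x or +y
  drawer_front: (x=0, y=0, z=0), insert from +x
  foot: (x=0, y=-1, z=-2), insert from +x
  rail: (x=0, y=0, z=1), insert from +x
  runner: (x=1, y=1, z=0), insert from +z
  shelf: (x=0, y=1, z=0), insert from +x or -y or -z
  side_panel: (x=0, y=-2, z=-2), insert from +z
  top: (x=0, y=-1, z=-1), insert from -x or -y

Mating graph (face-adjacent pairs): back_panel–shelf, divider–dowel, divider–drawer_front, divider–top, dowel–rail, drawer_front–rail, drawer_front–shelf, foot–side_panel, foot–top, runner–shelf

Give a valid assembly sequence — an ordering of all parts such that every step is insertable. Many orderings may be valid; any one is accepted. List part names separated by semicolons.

divider; dowel; rail; drawer_front; shelf; back_panel; runner; top; foot; side_panel

1. divider@(0, -1, 0) [-x clear] — {divider}
2. dowel@(0, -1, 1) [-x clear] — {divider, dowel}
3. rail@(0, 0, 1) [+x clear] — {divider, dowel, rail}
4. drawer_front@(0, 0, 0) [+x clear] — {divider, dowel, drawer_front, rail}
5. shelf@(0, 1, 0) [+x clear] — {divider, dowel, drawer_front, rail, shelf}
6. back_panel@(0, 2, 0) [+y clear] — {back_panel, divider, dowel, drawer_front, rail, shelf}
7. runner@(1, 1, 0) [+z clear] — {back_panel, divider, dowel, drawer_front, rail, runner, shelf}
8. top@(0, -1, -1) [-x clear] — {back_panel, divider, dowel, drawer_front, rail, runner, shelf, top}
9. foot@(0, -1, -2) [+x clear] — {back_panel, divider, dowel, drawer_front, foot, rail, runner, shelf, top}
10. side_panel@(0, -2, -2) [+z clear] — {back_panel, divider, dowel, drawer_front, foot, rail, runner, shelf, side_panel, top}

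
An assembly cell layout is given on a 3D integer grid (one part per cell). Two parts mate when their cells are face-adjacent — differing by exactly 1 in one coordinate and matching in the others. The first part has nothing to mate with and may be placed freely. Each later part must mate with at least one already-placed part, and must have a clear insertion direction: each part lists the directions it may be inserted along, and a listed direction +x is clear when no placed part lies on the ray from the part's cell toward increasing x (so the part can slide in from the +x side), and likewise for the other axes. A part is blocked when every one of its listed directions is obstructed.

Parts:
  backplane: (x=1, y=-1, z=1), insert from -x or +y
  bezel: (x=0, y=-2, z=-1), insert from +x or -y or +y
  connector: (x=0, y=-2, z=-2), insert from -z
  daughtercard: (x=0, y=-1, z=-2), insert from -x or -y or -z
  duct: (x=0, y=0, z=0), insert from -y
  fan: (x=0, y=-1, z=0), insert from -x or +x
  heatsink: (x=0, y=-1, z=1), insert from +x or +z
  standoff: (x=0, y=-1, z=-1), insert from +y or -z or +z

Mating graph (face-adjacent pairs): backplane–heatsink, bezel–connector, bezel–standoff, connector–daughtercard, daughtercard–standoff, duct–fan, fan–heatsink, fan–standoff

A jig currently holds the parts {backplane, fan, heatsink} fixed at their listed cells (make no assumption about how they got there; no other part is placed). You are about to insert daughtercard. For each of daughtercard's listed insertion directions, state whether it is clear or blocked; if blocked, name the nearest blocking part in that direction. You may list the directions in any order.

-x: ray from daughtercard(0, -1, -2) has no placed part ⇒ clear
-y: ray from daughtercard(0, -1, -2) has no placed part ⇒ clear
-z: ray from daughtercard(0, -1, -2) has no placed part ⇒ clear

-x: clear; -y: clear; -z: clear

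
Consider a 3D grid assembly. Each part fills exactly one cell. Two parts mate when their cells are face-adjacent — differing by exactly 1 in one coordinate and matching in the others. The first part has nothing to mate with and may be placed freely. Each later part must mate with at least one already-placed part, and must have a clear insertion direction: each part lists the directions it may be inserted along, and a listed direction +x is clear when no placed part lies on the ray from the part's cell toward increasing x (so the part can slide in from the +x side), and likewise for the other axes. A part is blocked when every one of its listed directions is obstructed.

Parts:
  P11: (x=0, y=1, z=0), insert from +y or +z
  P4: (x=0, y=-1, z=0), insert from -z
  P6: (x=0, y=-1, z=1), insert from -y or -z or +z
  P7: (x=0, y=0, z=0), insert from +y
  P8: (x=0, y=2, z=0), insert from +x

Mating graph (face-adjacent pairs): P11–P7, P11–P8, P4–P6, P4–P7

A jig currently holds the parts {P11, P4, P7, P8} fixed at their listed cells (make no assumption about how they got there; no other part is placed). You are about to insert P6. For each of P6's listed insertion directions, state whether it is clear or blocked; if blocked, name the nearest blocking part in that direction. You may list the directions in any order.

-y: ray from P6(0, -1, 1) has no placed part ⇒ clear
-z: nearest on ray is P4@(0, -1, 0) ⇒ blocked
+z: ray from P6(0, -1, 1) has no placed part ⇒ clear

+z: clear; -y: clear; -z: blocked by P4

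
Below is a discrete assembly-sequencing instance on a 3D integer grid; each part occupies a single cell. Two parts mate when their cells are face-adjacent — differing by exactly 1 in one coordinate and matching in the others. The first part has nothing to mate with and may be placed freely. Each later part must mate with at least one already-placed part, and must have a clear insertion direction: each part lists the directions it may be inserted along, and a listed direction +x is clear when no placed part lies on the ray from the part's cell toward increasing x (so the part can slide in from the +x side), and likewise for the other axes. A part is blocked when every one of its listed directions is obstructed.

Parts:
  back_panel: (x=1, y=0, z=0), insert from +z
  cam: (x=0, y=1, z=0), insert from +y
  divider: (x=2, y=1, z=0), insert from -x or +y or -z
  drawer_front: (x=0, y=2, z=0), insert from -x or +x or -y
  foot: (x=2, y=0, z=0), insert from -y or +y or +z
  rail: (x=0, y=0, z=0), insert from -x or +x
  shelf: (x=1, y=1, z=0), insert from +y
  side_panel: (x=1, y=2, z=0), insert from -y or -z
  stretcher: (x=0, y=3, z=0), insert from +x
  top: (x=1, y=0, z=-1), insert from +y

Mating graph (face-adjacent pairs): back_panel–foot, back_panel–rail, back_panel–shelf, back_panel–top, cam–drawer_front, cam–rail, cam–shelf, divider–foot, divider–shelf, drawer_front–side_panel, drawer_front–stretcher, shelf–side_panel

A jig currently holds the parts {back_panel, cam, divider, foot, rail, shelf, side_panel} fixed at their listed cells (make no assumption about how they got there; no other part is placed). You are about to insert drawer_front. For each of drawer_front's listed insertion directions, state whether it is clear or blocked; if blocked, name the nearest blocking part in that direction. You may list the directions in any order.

+x: blocked by side_panel; -x: clear; -y: blocked by cam

-x: ray from drawer_front(0, 2, 0) has no placed part ⇒ clear
+x: nearest on ray is side_panel@(1, 2, 0) ⇒ blocked
-y: nearest on ray is cam@(0, 1, 0) ⇒ blocked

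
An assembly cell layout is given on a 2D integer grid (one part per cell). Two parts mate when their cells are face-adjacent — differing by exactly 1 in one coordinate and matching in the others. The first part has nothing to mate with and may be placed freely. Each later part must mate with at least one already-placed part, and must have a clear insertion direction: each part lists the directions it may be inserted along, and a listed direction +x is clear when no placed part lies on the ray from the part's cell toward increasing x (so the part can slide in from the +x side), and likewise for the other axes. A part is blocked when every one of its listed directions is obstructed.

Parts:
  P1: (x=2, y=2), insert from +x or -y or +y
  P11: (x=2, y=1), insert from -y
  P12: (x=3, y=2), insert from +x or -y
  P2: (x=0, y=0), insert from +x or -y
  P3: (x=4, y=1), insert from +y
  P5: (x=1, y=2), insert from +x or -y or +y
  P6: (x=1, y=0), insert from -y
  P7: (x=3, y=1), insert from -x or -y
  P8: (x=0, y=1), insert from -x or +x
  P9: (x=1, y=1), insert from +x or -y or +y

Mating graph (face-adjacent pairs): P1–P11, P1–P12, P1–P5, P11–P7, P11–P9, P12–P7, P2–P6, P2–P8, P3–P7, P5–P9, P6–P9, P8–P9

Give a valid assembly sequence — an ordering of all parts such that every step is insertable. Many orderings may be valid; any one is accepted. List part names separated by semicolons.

1. P7@(3, 1) [-x clear] — {P7}
2. P11@(2, 1) [-y clear] — {P11, P7}
3. P1@(2, 2) [+x clear] — {P1, P11, P7}
4. P9@(1, 1) [-y clear] — {P1, P11, P7, P9}
5. P6@(1, 0) [-y clear] — {P1, P11, P6, P7, P9}
6. P2@(0, 0) [-y clear] — {P1, P11, P2, P6, P7, P9}
7. P8@(0, 1) [-x clear] — {P1, P11, P2, P6, P7, P8, P9}
8. P3@(4, 1) [+y clear] — {P1, P11, P2, P3, P6, P7, P8, P9}
9. P5@(1, 2) [+y clear] — {P1, P11, P2, P3, P5, P6, P7, P8, P9}
10. P12@(3, 2) [+x clear] — {P1, P11, P12, P2, P3, P5, P6, P7, P8, P9}

P7; P11; P1; P9; P6; P2; P8; P3; P5; P12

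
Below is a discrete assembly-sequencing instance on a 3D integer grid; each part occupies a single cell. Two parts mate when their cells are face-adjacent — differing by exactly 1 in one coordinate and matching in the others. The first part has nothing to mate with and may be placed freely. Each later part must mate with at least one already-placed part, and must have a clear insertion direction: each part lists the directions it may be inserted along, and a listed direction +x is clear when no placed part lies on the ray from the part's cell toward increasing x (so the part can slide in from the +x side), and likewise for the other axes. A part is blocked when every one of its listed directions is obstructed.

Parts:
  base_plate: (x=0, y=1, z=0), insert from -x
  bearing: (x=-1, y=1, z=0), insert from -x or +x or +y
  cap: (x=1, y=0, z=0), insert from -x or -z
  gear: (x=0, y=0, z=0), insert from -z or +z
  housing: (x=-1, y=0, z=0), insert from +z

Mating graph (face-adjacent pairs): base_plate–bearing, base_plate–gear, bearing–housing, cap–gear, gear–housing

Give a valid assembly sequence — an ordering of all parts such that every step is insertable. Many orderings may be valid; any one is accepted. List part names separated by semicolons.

cap; gear; housing; base_plate; bearing

1. cap@(1, 0, 0) [-x clear] — {cap}
2. gear@(0, 0, 0) [-z clear] — {cap, gear}
3. housing@(-1, 0, 0) [+z clear] — {cap, gear, housing}
4. base_plate@(0, 1, 0) [-x clear] — {base_plate, cap, gear, housing}
5. bearing@(-1, 1, 0) [-x clear] — {base_plate, bearing, cap, gear, housing}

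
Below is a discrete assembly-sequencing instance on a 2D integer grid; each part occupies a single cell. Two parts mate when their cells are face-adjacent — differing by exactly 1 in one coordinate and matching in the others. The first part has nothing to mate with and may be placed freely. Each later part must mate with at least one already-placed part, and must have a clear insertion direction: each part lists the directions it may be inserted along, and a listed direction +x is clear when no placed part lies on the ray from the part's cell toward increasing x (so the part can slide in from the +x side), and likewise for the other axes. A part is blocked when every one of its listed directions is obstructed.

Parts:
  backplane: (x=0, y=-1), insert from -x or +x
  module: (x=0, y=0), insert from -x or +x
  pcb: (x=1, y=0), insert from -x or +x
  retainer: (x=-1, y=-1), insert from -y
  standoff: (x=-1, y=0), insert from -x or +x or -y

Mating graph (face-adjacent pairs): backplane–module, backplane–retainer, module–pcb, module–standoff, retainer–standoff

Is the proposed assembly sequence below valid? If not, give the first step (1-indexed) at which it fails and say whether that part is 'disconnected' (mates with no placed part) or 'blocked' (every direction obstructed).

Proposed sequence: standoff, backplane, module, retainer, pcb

Invalid at step 2 (disconnected)

1. standoff@(-1, 0) [-x clear] — {standoff}
2. backplane@(0, -1) — no placed neighbour ⇒ disconnected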